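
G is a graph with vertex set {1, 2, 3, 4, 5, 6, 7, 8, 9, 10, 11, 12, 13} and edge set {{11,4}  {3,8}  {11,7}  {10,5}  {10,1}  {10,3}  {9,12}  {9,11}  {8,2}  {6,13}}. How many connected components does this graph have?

3

Starting from 6 we can reach 6, 13. That is one component of size 2.
Starting from 4 we can reach 4, 7, 9, 11, 12. That is one component of size 5.
Starting from 1 we can reach 1, 2, 3, 5, 8, 10. That is one component of size 6.
Total: 3 components.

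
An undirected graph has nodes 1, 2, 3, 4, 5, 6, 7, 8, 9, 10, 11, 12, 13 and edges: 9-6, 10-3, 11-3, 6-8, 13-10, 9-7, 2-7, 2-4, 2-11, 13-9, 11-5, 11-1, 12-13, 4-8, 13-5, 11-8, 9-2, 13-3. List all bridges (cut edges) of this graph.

1-11, 12-13

The edges on the cycle 13-10-3-11-2-9-13 are not bridges since each lies on that cycle.
But removing 1-11 disconnects 1 from 11; removing 12-13 disconnects 12 from 13 — these are bridges.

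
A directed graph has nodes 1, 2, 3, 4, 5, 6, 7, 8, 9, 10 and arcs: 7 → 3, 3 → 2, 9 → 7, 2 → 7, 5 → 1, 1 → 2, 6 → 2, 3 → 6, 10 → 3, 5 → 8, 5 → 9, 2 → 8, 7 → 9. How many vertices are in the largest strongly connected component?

5

{2, 3, 6, 7, 9} are all mutually reachable — one SCC of size 5.
{5} is an SCC by itself.
{1} is an SCC by itself.
{4} is an SCC by itself.
{10} is an SCC by itself.
(and 1 more singleton SCC)
The largest has 5 vertices.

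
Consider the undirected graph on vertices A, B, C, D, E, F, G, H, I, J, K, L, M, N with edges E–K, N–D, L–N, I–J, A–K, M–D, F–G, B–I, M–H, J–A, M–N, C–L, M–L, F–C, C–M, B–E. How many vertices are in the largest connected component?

Starting from A we can reach A, B, E, I, J, K. That is one component of size 6.
Starting from C we can reach C, D, F, G, H, L, M, N. That is one component of size 8.
The largest has 8 vertices.

8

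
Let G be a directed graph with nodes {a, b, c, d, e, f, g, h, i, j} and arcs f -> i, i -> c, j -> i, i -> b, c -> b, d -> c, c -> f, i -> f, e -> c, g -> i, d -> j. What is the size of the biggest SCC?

3

{c, f, i} are all mutually reachable — one SCC of size 3.
{a} is an SCC by itself.
{d} is an SCC by itself.
{b} is an SCC by itself.
{e} is an SCC by itself.
(and 3 more singleton SCCs)
The largest has 3 vertices.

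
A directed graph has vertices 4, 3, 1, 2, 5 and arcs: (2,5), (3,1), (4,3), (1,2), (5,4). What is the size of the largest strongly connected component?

{1, 2, 3, 4, 5} are all mutually reachable — one SCC of size 5.
The largest has 5 vertices.

5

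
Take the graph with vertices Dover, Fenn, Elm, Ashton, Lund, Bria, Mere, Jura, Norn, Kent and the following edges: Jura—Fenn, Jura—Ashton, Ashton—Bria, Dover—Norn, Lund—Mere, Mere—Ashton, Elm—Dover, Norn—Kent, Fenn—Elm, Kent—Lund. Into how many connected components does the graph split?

1

Starting from Elm we can reach Elm, Bria, Fenn, Jura, Kent, Lund, Mere, Norn, Dover, Ashton. That is one component of size 10.
Total: 1 component.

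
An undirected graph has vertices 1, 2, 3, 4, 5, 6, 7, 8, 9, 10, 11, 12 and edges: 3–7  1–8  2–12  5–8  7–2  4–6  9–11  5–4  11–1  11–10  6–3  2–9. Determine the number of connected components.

Starting from 1 we can reach 1, 2, 3, 4, 5, 6, 7, 8, 9, 10, 11, 12. That is one component of size 12.
Total: 1 component.

1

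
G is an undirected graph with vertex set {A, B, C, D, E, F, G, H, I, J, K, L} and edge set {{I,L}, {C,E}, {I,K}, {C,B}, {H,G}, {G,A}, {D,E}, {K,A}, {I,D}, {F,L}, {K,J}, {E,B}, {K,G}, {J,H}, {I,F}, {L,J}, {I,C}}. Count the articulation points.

1

Removing I increases the component count from 1 to 2, so I is a cut vertex.
By contrast removing J leaves 1 component; it is not a cut vertex. No other vertex is a cut vertex either.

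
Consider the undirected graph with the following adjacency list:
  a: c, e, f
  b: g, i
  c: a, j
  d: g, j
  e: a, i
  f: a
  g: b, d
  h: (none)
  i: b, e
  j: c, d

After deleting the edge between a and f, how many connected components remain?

3

Before removal there are 2 components.
a-f is a bridge — removing it separates a's side from f's side.
After removal: 3 components.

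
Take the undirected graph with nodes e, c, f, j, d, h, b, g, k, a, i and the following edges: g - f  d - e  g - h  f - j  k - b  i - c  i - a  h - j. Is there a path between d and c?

No

The component containing d is {d, e}, and c is not in it.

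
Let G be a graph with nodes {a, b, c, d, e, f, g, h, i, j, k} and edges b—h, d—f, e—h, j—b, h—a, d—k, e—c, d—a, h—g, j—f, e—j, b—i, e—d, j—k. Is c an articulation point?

Deleting c leaves 1 component (was 1), so c is not a cut vertex.

No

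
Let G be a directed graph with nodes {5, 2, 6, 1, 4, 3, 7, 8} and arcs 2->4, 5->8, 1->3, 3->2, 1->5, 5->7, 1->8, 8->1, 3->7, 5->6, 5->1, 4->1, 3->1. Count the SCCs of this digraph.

3

{1, 2, 3, 4, 5, 8} are all mutually reachable — one SCC of size 6.
{6} is an SCC by itself.
{7} is an SCC by itself.
That gives 3 strongly connected components.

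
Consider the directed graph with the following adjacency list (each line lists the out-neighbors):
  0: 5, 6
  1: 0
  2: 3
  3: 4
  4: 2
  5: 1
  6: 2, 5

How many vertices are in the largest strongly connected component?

4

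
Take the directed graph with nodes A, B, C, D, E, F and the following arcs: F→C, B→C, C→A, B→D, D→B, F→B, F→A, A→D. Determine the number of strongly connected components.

3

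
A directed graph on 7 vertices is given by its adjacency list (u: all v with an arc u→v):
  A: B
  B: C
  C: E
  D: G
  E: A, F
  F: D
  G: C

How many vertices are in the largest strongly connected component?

7

{A, B, C, D, E, F, G} are all mutually reachable — one SCC of size 7.
The largest has 7 vertices.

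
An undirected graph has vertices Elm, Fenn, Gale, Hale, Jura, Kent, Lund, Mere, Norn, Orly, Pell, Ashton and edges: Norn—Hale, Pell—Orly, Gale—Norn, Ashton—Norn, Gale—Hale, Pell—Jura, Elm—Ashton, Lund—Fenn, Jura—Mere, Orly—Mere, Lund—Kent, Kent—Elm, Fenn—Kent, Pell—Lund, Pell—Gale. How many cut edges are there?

0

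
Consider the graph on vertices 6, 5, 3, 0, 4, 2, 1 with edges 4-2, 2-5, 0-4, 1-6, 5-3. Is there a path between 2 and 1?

The component containing 2 is {0, 2, 3, 4, 5}, and 1 is not in it.

No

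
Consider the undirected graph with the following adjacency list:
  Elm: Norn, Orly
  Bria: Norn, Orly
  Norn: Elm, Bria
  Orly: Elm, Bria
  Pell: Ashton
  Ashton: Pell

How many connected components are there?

2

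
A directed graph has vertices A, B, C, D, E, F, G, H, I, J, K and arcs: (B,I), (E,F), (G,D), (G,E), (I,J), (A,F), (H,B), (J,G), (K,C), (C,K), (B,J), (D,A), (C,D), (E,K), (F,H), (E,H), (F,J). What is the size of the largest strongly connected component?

{A, B, C, D, E, F, G, H, I, J, K} are all mutually reachable — one SCC of size 11.
The largest has 11 vertices.

11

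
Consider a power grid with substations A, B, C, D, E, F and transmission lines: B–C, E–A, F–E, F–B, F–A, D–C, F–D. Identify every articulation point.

Removing F increases the component count from 1 to 2, so F is a cut vertex.
By contrast removing A leaves 1 component; it is not a cut vertex. No other vertex is a cut vertex either.

F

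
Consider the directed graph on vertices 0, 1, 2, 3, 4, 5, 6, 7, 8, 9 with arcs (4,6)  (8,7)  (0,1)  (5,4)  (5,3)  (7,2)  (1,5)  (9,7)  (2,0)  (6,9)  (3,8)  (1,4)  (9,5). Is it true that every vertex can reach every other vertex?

From 7 we can reach every vertex (0, 1, 2, 3, 4, 5, 6, 7, 8, 9), and every vertex can reach 7 (0, 1, 2, 3, 4, 5, 6, 7, 8, 9). So the whole graph is one strongly connected component.

Yes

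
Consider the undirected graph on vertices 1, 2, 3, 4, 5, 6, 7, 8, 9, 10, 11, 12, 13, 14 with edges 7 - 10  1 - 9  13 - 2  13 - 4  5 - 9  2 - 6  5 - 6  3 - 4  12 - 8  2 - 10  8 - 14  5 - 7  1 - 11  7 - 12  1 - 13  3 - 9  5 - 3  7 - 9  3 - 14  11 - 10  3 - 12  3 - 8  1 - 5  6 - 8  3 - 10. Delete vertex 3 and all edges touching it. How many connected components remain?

1

With 3 gone, the remaining components are: {1, 2, 4, 5, 6, 7, 8, 9, 10, 11, 12, 13, 14}.
That is 1 component.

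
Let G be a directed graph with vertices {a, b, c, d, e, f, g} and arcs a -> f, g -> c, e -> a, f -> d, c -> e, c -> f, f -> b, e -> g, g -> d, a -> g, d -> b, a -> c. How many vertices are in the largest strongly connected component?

{a, c, e, g} are all mutually reachable — one SCC of size 4.
{d} is an SCC by itself.
{f} is an SCC by itself.
{b} is an SCC by itself.
The largest has 4 vertices.

4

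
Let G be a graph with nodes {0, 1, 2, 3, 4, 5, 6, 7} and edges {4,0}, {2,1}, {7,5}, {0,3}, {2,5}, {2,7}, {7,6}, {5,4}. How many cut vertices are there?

5

Removing 0 increases the component count from 1 to 2, so 0 is a cut vertex.
Removing 2 increases the component count from 1 to 2, so 2 is a cut vertex.
Removing 4 increases the component count from 1 to 2, so 4 is a cut vertex.
Likewise 5, 7 are cut vertices.
By contrast removing 3 leaves 1 component; it is not a cut vertex. No other vertex is a cut vertex either.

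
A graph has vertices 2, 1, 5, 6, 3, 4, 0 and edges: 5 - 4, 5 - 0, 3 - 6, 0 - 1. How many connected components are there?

2 is isolated — a component by itself.
Starting from 3 we can reach 3, 6. That is one component of size 2.
Starting from 0 we can reach 0, 1, 4, 5. That is one component of size 4.
Total: 3 components.

3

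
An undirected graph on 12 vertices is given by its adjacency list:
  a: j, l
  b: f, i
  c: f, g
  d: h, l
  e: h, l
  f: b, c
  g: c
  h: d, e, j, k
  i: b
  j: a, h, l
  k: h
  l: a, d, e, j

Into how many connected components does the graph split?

2

Starting from b we can reach b, c, f, g, i. That is one component of size 5.
Starting from a we can reach a, d, e, h, j, k, l. That is one component of size 7.
Total: 2 components.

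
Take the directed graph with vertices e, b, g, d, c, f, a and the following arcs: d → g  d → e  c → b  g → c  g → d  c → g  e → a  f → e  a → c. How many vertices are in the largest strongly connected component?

5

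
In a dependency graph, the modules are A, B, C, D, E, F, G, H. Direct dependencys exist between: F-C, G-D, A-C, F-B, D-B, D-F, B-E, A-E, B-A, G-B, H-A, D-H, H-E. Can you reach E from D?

From D we can reach A, B, C, D, E, F, G, H, which includes E.

Yes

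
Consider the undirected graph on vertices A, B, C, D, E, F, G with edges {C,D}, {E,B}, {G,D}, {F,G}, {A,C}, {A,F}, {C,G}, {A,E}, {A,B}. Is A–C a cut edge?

No

After removing A–C, the path A-F-G-C still connects them, so the edge is not a bridge.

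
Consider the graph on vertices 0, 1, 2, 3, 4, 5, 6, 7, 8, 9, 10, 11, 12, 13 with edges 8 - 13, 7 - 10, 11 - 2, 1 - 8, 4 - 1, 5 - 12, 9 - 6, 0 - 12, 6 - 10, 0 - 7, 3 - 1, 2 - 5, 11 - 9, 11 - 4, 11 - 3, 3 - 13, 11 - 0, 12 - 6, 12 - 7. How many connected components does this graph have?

1

Starting from 0 we can reach 0, 1, 2, 3, 4, 5, 6, 7, 8, 9, 10, 11, 12, 13. That is one component of size 14.
Total: 1 component.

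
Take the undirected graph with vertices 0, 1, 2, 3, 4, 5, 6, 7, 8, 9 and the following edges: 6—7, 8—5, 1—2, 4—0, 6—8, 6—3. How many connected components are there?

4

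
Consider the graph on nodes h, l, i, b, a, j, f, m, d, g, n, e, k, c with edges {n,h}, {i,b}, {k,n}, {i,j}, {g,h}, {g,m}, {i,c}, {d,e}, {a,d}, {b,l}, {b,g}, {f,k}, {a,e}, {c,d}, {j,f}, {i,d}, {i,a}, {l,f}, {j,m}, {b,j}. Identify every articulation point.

i

Removing i increases the component count from 1 to 2, so i is a cut vertex.
By contrast removing d leaves 1 component; it is not a cut vertex. No other vertex is a cut vertex either.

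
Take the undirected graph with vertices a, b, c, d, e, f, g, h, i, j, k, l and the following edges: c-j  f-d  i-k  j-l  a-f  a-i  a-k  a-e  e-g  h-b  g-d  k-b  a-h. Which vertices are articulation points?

Removing a increases the component count from 2 to 3, so a is a cut vertex.
Removing j increases the component count from 2 to 3, so j is a cut vertex.
By contrast removing b leaves 2 components; it is not a cut vertex. No other vertex is a cut vertex either.

a, j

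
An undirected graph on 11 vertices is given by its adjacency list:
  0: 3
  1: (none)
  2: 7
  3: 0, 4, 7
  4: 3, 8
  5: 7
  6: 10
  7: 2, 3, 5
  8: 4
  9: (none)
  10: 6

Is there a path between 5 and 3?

Yes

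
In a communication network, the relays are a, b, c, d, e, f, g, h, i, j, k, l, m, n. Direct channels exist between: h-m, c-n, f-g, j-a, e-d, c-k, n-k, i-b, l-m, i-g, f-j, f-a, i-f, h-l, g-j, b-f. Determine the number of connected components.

4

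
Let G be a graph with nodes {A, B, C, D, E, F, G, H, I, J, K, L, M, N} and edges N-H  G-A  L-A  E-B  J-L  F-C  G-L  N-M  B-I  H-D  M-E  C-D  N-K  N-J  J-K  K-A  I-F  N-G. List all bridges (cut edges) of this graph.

none

The edges on the cycle G-L-A-G are not bridges since each lies on that cycle.
Every edge lies on some cycle, so there are no bridges.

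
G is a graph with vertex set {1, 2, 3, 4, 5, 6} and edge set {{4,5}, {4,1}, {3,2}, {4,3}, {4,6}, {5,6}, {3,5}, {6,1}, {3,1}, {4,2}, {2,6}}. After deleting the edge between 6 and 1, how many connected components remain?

6 and 1 are still connected via 6-4-1, so the component count stays at 1.

1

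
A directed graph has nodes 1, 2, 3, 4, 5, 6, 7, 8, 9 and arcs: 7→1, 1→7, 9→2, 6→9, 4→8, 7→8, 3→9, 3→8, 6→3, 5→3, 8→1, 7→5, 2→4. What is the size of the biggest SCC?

8

{1, 2, 3, 4, 5, 7, 8, 9} are all mutually reachable — one SCC of size 8.
{6} is an SCC by itself.
The largest has 8 vertices.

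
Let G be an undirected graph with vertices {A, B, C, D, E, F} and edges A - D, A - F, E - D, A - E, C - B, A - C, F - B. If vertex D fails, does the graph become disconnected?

Deleting D leaves 1 component (was 1) (its neighbors A, E remain connected to each other), so D is not a cut vertex.

No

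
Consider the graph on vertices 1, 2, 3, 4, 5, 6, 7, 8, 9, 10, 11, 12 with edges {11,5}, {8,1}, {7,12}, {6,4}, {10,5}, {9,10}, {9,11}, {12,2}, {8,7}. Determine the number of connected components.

3 is isolated — a component by itself.
Starting from 4 we can reach 4, 6. That is one component of size 2.
Starting from 5 we can reach 5, 9, 10, 11. That is one component of size 4.
Starting from 1 we can reach 1, 2, 7, 8, 12. That is one component of size 5.
Total: 4 components.

4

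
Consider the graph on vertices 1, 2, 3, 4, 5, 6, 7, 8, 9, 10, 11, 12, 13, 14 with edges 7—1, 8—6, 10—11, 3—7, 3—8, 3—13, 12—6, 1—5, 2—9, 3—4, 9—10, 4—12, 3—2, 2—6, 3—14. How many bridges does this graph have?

The edges on the cycle 3-2-6-12-4-3 are not bridges since each lies on that cycle.
But removing 3—13 disconnects 3 from 13; removing 1—5 disconnects 1 from 5; removing 10—9 disconnects 10 from 9; removing 3—14 disconnects 3 from 14 — these are bridges.
In total 8 edges are bridges.

8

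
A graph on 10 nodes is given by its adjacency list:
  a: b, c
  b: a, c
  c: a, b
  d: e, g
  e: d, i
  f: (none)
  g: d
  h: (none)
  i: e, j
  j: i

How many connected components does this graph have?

f is isolated — a component by itself.
h is isolated — a component by itself.
Starting from a we can reach a, b, c. That is one component of size 3.
Starting from d we can reach d, e, g, i, j. That is one component of size 5.
Total: 4 components.

4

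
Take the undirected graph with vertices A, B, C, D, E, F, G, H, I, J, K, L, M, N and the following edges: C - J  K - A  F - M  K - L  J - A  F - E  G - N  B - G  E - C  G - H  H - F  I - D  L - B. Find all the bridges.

D-I, F-M, G-N

The edges on the cycle K-L-B-G-H-F-E-C-J-A-K are not bridges since each lies on that cycle.
But removing I - D disconnects I from D; removing N - G disconnects N from G; removing M - F disconnects M from F — these are bridges.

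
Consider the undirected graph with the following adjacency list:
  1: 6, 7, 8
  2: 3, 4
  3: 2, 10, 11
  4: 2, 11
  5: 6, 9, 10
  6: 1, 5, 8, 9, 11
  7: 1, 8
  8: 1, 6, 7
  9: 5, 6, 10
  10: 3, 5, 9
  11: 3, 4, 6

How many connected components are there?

Starting from 1 we can reach 1, 2, 3, 4, 5, 6, 7, 8, 9, 10, 11. That is one component of size 11.
Total: 1 component.

1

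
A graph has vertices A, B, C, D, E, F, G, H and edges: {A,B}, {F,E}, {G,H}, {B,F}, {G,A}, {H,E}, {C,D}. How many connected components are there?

2

Starting from C we can reach C, D. That is one component of size 2.
Starting from A we can reach A, B, E, F, G, H. That is one component of size 6.
Total: 2 components.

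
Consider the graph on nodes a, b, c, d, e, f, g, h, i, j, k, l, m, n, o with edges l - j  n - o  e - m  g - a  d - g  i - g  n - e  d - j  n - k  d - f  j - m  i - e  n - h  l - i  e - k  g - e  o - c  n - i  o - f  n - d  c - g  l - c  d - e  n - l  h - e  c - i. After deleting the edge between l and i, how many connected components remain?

2

l and i are still connected via l-n-i, so the component count stays at 2.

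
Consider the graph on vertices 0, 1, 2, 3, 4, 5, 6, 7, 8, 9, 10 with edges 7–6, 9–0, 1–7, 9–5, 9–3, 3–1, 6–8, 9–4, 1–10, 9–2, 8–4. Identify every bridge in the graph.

0-9, 1-10, 2-9, 5-9

The edges on the cycle 9-3-1-7-6-8-4-9 are not bridges since each lies on that cycle.
But removing 9–5 disconnects 9 from 5; removing 1–10 disconnects 1 from 10; removing 9–0 disconnects 9 from 0; removing 9–2 disconnects 9 from 2 — these are bridges.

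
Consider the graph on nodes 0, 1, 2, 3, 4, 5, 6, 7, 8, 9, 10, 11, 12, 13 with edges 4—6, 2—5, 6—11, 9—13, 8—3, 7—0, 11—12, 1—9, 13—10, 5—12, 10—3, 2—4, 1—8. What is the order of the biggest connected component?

Starting from 0 we can reach 0, 7. That is one component of size 2.
Starting from 1 we can reach 1, 3, 8, 9, 10, 13. That is one component of size 6.
Starting from 2 we can reach 2, 4, 5, 6, 11, 12. That is one component of size 6.
The largest has 6 vertices.

6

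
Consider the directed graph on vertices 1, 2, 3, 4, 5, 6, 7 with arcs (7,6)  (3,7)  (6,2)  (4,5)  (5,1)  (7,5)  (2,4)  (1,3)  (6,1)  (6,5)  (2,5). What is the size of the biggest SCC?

{1, 2, 3, 4, 5, 6, 7} are all mutually reachable — one SCC of size 7.
The largest has 7 vertices.

7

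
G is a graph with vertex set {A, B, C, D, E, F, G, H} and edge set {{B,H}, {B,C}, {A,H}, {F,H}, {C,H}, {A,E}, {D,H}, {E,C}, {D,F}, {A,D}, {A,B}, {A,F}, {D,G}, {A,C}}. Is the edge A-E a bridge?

After removing A-E, the path A-C-E still connects them, so the edge is not a bridge.

No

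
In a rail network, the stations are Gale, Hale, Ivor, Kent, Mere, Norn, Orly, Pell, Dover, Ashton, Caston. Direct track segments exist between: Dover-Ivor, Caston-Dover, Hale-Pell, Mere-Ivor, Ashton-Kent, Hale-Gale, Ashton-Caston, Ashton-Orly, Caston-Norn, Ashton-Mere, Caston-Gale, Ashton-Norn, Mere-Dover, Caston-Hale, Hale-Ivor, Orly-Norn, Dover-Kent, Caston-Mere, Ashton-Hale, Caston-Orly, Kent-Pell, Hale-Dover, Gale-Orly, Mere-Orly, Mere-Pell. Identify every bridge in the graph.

none

The edges on the cycle Ashton-Caston-Mere-Ashton are not bridges since each lies on that cycle.
Every edge lies on some cycle, so there are no bridges.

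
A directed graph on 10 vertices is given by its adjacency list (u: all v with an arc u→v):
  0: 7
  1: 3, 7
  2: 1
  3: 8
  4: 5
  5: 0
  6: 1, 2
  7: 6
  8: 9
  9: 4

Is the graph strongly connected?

From 4 we can reach every vertex (0, 1, 2, 3, 4, 5, 6, 7, 8, 9), and every vertex can reach 4 (0, 1, 2, 3, 4, 5, 6, 7, 8, 9). So the whole graph is one strongly connected component.

Yes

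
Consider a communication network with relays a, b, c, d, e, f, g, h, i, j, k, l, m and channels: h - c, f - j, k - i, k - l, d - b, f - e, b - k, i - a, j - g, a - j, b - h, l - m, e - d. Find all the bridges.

b-h, c-h, g-j, k-l, l-m

The edges on the cycle f-e-d-b-k-i-a-j-f are not bridges since each lies on that cycle.
But removing l - m disconnects l from m; removing h - c disconnects h from c; removing g - j disconnects g from j; removing l - k disconnects l from k — these are bridges.
In total 5 edges are bridges.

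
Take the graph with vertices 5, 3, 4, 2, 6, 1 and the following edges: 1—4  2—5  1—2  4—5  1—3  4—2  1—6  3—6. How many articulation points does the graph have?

1

Removing 1 increases the component count from 1 to 2, so 1 is a cut vertex.
By contrast removing 4 leaves 1 component; it is not a cut vertex. No other vertex is a cut vertex either.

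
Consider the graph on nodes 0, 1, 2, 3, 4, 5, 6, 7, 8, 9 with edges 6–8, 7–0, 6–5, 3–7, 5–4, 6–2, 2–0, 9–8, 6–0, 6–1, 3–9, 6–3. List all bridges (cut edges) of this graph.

The edges on the cycle 6-3-7-0-6 are not bridges since each lies on that cycle.
But removing 6–1 disconnects 6 from 1; removing 6–5 disconnects 6 from 5; removing 5–4 disconnects 5 from 4 — these are bridges.

1-6, 4-5, 5-6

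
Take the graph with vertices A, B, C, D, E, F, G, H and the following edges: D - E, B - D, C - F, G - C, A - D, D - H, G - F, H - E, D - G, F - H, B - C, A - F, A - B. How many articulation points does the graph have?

0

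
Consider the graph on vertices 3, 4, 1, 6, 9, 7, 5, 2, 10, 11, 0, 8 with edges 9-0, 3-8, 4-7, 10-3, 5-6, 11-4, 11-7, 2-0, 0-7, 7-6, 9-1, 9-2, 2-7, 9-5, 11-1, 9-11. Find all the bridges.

10-3, 3-8

The edges on the cycle 9-5-6-7-11-9 are not bridges since each lies on that cycle.
But removing 3-8 disconnects 3 from 8; removing 10-3 disconnects 10 from 3 — these are bridges.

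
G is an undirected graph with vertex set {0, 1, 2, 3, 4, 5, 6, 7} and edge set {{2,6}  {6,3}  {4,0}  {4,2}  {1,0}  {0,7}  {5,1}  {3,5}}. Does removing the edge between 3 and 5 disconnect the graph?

After removing 3-5, the path 3-6-2-4-0-1-5 still connects them, so the edge is not a bridge.

No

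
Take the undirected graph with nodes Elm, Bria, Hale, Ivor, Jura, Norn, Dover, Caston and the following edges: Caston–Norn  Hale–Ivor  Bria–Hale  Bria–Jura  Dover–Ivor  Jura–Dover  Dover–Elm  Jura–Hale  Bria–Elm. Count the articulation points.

0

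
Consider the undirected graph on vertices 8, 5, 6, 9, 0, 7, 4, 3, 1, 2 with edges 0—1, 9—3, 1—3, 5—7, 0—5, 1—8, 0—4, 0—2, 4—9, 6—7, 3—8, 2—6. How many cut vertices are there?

1

Removing 0 increases the component count from 1 to 2, so 0 is a cut vertex.
By contrast removing 1 leaves 1 component; it is not a cut vertex. No other vertex is a cut vertex either.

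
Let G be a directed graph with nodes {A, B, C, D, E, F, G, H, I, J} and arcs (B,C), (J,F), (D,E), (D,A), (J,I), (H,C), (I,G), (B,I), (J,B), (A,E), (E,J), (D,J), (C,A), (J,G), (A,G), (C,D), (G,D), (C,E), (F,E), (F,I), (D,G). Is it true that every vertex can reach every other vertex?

There is no directed path from C to H, so the graph is not strongly connected.

No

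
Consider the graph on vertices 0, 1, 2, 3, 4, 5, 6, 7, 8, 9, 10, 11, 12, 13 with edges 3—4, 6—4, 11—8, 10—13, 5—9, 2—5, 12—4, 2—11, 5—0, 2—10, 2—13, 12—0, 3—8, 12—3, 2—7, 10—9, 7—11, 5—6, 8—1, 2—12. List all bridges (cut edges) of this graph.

The edges on the cycle 2-12-0-5-2 are not bridges since each lies on that cycle.
But removing 8—1 disconnects 8 from 1 — this is a bridge.

1-8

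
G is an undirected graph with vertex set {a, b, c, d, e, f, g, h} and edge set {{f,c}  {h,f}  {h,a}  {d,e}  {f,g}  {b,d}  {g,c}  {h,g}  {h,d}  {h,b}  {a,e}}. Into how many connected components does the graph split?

Starting from a we can reach a, b, c, d, e, f, g, h. That is one component of size 8.
Total: 1 component.

1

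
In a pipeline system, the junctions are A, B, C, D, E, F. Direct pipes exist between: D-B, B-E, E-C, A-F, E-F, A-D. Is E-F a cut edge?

No

After removing E-F, the path E-B-D-A-F still connects them, so the edge is not a bridge.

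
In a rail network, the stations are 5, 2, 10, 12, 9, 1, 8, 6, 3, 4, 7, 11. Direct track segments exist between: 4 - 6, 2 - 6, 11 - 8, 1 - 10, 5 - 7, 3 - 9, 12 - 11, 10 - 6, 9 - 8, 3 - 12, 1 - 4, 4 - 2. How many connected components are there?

Starting from 5 we can reach 5, 7. That is one component of size 2.
Starting from 1 we can reach 1, 2, 4, 6, 10. That is one component of size 5.
Starting from 3 we can reach 3, 8, 9, 11, 12. That is one component of size 5.
Total: 3 components.

3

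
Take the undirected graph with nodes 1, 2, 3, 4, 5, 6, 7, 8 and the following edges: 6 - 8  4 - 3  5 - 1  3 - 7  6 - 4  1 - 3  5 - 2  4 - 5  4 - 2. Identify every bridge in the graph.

The edges on the cycle 4-5-1-3-4 are not bridges since each lies on that cycle.
But removing 7 - 3 disconnects 7 from 3; removing 6 - 8 disconnects 6 from 8; removing 4 - 6 disconnects 4 from 6 — these are bridges.

3-7, 4-6, 6-8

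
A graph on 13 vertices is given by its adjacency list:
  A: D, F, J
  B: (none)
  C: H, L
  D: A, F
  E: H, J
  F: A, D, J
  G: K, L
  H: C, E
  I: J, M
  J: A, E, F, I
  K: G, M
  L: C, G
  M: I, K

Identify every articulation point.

Removing J increases the component count from 2 to 3, so J is a cut vertex.
By contrast removing A leaves 2 components; it is not a cut vertex. No other vertex is a cut vertex either.

J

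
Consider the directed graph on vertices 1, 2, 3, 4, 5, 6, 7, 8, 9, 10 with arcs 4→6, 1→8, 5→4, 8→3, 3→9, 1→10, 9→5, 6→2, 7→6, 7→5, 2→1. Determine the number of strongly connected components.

{1, 2, 3, 4, 5, 6, 8, 9} are all mutually reachable — one SCC of size 8.
{10} is an SCC by itself.
{7} is an SCC by itself.
That gives 3 strongly connected components.

3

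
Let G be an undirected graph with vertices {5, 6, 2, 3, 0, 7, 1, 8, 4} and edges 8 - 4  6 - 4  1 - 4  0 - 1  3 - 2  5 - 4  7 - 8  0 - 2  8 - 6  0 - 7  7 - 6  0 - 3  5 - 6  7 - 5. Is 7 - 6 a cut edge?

After removing 7 - 6, the path 7-8-6 still connects them, so the edge is not a bridge.

No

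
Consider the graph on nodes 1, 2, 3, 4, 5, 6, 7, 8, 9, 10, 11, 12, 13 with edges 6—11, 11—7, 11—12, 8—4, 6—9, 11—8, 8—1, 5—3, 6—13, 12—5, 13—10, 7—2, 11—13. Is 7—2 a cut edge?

Removing 7—2 leaves no path between 7 and 2: the component count goes from 1 to 2. So it is a bridge.

Yes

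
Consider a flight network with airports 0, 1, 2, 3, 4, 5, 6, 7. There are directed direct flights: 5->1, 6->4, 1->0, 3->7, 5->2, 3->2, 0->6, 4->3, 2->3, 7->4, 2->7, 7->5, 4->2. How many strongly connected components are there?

{0, 1, 2, 3, 4, 5, 6, 7} are all mutually reachable — one SCC of size 8.
That gives 1 strongly connected component.

1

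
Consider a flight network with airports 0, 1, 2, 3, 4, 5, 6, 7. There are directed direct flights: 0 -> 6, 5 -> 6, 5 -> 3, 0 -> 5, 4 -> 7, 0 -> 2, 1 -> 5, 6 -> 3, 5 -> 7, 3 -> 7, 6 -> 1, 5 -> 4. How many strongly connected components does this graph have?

{1, 5, 6} are all mutually reachable — one SCC of size 3.
{3} is an SCC by itself.
{4} is an SCC by itself.
{2} is an SCC by itself.
{0} is an SCC by itself.
(and 1 more singleton SCC)
That gives 6 strongly connected components.

6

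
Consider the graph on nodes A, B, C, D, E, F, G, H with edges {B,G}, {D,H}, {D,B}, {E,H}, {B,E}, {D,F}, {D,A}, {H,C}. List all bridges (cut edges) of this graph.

The edges on the cycle D-B-E-H-D are not bridges since each lies on that cycle.
But removing B–G disconnects B from G; removing H–C disconnects H from C; removing D–F disconnects D from F; removing D–A disconnects D from A — these are bridges.

A-D, B-G, C-H, D-F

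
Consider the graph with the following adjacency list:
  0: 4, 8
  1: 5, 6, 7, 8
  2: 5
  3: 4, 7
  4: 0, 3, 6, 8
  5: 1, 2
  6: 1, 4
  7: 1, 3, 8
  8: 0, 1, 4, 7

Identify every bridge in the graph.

The edges on the cycle 1-8-7-1 are not bridges since each lies on that cycle.
But removing 5-2 disconnects 5 from 2; removing 1-5 disconnects 1 from 5 — these are bridges.

1-5, 2-5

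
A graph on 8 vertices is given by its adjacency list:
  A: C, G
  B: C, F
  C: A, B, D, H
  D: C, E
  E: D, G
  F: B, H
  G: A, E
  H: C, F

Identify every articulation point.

C

Removing C increases the component count from 1 to 2, so C is a cut vertex.
By contrast removing D leaves 1 component; it is not a cut vertex. No other vertex is a cut vertex either.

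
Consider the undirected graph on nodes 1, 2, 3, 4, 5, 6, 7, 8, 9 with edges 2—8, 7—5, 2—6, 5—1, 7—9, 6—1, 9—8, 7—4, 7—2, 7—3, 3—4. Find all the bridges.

none

The edges on the cycle 7-3-4-7 are not bridges since each lies on that cycle.
Every edge lies on some cycle, so there are no bridges.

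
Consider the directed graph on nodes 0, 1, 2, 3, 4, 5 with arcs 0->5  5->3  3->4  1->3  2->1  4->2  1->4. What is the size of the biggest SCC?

4

{1, 2, 3, 4} are all mutually reachable — one SCC of size 4.
{0} is an SCC by itself.
{5} is an SCC by itself.
The largest has 4 vertices.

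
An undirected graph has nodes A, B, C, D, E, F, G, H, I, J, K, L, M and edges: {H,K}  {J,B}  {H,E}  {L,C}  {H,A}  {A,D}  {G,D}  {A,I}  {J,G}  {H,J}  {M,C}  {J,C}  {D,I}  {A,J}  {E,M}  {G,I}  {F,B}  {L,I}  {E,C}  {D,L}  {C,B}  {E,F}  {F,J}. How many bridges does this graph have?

1

The edges on the cycle E-F-B-C-M-E are not bridges since each lies on that cycle.
But removing K—H disconnects K from H — this is a bridge.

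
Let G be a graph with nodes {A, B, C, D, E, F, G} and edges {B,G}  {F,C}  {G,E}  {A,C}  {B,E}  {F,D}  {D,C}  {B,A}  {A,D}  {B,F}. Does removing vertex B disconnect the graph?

Deleting B raises the number of components from 1 to 2, so B is a cut vertex.

Yes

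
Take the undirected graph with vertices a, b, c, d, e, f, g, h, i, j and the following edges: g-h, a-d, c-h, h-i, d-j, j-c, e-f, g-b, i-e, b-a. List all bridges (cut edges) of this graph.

e-f, e-i, h-i

The edges on the cycle g-b-a-d-j-c-h-g are not bridges since each lies on that cycle.
But removing e-f disconnects e from f; removing h-i disconnects h from i; removing e-i disconnects e from i — these are bridges.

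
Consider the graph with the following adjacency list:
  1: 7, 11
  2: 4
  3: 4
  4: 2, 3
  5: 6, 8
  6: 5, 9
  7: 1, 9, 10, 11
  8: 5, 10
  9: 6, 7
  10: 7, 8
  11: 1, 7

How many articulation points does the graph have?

Removing 4 increases the component count from 2 to 3, so 4 is a cut vertex.
Removing 7 increases the component count from 2 to 3, so 7 is a cut vertex.
By contrast removing 8 leaves 2 components; it is not a cut vertex. No other vertex is a cut vertex either.

2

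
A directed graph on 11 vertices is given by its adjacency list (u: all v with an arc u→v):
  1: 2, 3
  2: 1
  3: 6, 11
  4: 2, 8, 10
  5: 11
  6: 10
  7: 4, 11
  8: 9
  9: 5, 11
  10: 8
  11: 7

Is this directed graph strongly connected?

From 4 we can reach every vertex (1, 2, 3, 4, 5, 6, 7, 8, 9, 10, 11), and every vertex can reach 4 (1, 2, 3, 4, 5, 6, 7, 8, 9, 10, 11). So the whole graph is one strongly connected component.

Yes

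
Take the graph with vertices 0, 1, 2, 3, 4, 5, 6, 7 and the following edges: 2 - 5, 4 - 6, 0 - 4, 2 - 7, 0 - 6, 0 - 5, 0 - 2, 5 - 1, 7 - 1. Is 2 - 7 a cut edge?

No

After removing 2 - 7, the path 2-5-1-7 still connects them, so the edge is not a bridge.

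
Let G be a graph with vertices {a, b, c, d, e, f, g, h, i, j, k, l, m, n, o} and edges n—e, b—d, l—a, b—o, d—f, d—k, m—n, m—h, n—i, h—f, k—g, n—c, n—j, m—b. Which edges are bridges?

a-l, b-o, c-n, d-k, e-n, g-k, i-n, j-n, m-n

The edges on the cycle m-h-f-d-b-m are not bridges since each lies on that cycle.
But removing n—j disconnects n from j; removing l—a disconnects l from a; removing d—k disconnects d from k; removing n—m disconnects n from m — these are bridges.
In total 9 edges are bridges.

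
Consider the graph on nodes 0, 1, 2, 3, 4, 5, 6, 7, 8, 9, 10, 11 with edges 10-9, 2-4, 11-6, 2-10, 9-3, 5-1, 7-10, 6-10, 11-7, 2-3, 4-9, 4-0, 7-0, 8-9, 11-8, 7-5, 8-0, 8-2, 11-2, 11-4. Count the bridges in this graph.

2

The edges on the cycle 11-8-9-4-2-11 are not bridges since each lies on that cycle.
But removing 1-5 disconnects 1 from 5; removing 7-5 disconnects 7 from 5 — these are bridges.
That makes 2 bridges.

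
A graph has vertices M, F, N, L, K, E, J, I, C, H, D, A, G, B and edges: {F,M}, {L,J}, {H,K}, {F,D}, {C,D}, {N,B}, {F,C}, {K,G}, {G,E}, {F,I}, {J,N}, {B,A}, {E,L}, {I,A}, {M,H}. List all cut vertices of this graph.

F

Removing F increases the component count from 1 to 2, so F is a cut vertex.
By contrast removing B leaves 1 component; it is not a cut vertex. No other vertex is a cut vertex either.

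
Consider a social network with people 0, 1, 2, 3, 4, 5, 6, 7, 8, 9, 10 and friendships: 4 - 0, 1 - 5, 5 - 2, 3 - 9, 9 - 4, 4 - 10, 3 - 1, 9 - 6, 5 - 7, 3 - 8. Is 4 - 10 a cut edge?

Yes

Removing 4 - 10 leaves no path between 4 and 10: the component count goes from 1 to 2. So it is a bridge.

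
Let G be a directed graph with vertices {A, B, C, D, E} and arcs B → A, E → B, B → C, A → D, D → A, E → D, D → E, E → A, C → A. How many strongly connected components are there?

1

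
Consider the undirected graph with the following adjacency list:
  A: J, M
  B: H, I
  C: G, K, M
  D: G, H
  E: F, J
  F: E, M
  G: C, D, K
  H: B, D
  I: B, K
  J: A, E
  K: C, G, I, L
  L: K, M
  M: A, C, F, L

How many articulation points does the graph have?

1

Removing M increases the component count from 1 to 2, so M is a cut vertex.
By contrast removing J leaves 1 component; it is not a cut vertex. No other vertex is a cut vertex either.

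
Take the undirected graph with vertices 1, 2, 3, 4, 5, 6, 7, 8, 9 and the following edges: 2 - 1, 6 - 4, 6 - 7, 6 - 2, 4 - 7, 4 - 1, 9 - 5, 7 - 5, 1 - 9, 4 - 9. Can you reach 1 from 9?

Yes

From 9 we can reach 1, 2, 4, 5, 6, 7, 9, which includes 1.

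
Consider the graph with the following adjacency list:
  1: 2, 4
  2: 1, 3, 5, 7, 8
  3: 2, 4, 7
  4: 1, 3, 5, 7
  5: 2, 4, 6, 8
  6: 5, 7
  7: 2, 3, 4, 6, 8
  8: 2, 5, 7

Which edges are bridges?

The edges on the cycle 7-4-3-7 are not bridges since each lies on that cycle.
Every edge lies on some cycle, so there are no bridges.

none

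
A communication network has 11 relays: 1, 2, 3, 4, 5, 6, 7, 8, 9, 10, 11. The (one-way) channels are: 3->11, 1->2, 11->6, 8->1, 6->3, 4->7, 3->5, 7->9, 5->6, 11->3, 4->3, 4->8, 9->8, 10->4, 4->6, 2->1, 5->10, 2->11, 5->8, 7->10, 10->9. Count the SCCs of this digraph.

{1, 2, 3, 4, 5, 6, 7, 8, 9, 10, 11} are all mutually reachable — one SCC of size 11.
That gives 1 strongly connected component.

1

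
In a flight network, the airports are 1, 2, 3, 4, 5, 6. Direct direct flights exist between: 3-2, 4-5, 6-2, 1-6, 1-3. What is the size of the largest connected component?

4

Starting from 4 we can reach 4, 5. That is one component of size 2.
Starting from 1 we can reach 1, 2, 3, 6. That is one component of size 4.
The largest has 4 vertices.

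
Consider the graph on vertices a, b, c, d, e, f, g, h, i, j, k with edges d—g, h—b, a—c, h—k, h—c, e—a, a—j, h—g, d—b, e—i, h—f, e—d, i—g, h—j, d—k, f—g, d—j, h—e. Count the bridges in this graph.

The edges on the cycle h-e-d-k-h are not bridges since each lies on that cycle.
Every edge lies on some cycle, so there are no bridges.

0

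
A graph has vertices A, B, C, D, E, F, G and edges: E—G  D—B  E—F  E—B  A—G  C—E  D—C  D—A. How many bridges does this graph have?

1

The edges on the cycle D-C-E-B-D are not bridges since each lies on that cycle.
But removing E—F disconnects E from F — this is a bridge.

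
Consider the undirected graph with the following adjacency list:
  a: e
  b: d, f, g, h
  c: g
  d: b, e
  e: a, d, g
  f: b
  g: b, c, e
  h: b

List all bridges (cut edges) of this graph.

a-e, b-f, b-h, c-g

The edges on the cycle g-e-d-b-g are not bridges since each lies on that cycle.
But removing g-c disconnects g from c; removing b-f disconnects b from f; removing b-h disconnects b from h; removing e-a disconnects e from a — these are bridges.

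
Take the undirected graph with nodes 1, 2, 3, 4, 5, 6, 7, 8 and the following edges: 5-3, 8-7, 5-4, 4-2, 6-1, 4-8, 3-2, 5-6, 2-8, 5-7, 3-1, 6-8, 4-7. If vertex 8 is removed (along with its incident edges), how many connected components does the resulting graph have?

1

With 8 gone, the remaining components are: {1, 2, 3, 4, 5, 6, 7}.
That is 1 component.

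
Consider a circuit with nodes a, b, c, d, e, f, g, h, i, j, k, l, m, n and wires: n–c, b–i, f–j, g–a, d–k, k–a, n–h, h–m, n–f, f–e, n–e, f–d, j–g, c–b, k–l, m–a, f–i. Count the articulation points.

1

Removing k increases the component count from 1 to 2, so k is a cut vertex.
By contrast removing e leaves 1 component; it is not a cut vertex. No other vertex is a cut vertex either.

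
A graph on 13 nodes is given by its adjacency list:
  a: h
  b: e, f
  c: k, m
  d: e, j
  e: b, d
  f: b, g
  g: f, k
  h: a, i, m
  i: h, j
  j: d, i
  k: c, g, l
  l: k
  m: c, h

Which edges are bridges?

The edges on the cycle c-m-h-i-j-d-e-b-f-g-k-c are not bridges since each lies on that cycle.
But removing k-l disconnects k from l; removing h-a disconnects h from a — these are bridges.

a-h, k-l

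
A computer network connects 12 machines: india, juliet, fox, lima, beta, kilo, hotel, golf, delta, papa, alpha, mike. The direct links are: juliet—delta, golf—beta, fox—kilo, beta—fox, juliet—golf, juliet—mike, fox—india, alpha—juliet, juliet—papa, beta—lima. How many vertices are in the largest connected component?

hotel is isolated — a component by itself.
Starting from fox we can reach fox, beta, golf, kilo, lima, mike, papa, alpha, delta, india, juliet. That is one component of size 11.
The largest has 11 vertices.

11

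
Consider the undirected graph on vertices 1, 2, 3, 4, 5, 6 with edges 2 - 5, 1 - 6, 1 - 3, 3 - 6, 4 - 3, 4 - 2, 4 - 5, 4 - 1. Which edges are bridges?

The edges on the cycle 4-2-5-4 are not bridges since each lies on that cycle.
Every edge lies on some cycle, so there are no bridges.

none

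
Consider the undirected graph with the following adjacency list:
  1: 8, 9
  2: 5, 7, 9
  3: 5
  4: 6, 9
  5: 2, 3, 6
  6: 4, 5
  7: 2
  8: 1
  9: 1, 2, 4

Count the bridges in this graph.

4

The edges on the cycle 4-6-5-2-9-4 are not bridges since each lies on that cycle.
But removing 8-1 disconnects 8 from 1; removing 2-7 disconnects 2 from 7; removing 9-1 disconnects 9 from 1; removing 5-3 disconnects 5 from 3 — these are bridges.
That makes 4 bridges.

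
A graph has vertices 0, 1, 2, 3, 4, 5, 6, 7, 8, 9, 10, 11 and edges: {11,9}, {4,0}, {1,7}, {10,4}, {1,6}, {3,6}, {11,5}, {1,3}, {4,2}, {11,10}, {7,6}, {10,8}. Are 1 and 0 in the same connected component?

The component containing 1 is {1, 3, 6, 7}, and 0 is not in it.

No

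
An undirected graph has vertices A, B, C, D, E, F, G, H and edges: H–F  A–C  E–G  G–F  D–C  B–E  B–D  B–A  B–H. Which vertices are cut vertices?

B

Removing B increases the component count from 1 to 2, so B is a cut vertex.
By contrast removing F leaves 1 component; it is not a cut vertex. No other vertex is a cut vertex either.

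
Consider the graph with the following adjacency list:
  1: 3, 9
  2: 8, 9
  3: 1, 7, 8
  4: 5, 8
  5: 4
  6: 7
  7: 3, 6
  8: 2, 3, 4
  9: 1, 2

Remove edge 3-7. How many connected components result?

2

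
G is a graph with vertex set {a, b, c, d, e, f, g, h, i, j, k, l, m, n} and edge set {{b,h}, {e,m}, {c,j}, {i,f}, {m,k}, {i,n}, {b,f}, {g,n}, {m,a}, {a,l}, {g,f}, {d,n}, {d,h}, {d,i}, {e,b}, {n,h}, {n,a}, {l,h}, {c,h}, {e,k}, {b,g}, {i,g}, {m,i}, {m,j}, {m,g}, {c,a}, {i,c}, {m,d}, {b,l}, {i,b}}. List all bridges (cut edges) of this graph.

none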